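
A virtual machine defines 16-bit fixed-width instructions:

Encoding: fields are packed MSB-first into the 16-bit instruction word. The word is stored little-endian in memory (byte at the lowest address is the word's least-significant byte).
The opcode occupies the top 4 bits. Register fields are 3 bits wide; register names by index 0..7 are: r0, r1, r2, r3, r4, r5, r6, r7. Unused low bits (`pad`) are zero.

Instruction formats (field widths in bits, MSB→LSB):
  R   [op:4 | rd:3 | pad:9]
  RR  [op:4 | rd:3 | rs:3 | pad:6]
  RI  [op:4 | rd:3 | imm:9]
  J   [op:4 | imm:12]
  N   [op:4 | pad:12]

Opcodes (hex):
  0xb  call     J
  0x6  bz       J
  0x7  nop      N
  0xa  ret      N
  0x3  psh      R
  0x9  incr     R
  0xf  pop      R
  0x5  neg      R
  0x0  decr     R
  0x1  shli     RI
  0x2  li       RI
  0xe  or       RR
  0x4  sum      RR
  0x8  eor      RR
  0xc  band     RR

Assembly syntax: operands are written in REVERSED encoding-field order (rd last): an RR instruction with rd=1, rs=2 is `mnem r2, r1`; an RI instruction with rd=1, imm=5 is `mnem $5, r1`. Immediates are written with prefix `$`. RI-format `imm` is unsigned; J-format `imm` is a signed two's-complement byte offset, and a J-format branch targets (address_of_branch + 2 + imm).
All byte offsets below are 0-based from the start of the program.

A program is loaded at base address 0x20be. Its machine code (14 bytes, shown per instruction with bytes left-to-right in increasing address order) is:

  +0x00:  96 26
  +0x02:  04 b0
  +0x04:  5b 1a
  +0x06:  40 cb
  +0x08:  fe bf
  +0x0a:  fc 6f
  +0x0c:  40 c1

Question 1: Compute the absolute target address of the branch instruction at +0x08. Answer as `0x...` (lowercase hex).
[08] fe bf → 0xbffe
  op=0xbffe>>12=0xb ⇒ call (J)
  imm@[11:0]=0xffe (s12→-2) ⇒ $-2
  target = base 0x20be + off 0x08 + 2 + imm -2 = 0x20c6

0x20c6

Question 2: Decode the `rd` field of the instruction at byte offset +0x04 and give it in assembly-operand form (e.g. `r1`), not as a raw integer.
r5

@+04  little-endian(5b 1a) = 0x1a5b
  top 4b → 0x1 → shli [RI]
  rd@[11:9]=0x5 ⇒ r5
  imm@[8:0]=0x5b ⇒ $91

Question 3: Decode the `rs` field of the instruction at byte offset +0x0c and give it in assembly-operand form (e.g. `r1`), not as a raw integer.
r5

+0x0c: 40 c1 ⇒ word 0xc140 (little)
  op=0xc140>>12=0xc ⇒ band (RR)
  rd: (w>>9)&0x7=0x0 → r0
  rs: (w>>6)&0x7=0x5 → r5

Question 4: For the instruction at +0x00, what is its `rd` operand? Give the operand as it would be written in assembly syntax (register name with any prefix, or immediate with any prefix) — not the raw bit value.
off 0x00: read 96 26 as little → 0x2696
  top 4b → 0x2 → li [RI]
  rd: (w>>9)&0x7=0x3 → r3
  imm: (w>>0)&0x1ff=0x96 → $150

r3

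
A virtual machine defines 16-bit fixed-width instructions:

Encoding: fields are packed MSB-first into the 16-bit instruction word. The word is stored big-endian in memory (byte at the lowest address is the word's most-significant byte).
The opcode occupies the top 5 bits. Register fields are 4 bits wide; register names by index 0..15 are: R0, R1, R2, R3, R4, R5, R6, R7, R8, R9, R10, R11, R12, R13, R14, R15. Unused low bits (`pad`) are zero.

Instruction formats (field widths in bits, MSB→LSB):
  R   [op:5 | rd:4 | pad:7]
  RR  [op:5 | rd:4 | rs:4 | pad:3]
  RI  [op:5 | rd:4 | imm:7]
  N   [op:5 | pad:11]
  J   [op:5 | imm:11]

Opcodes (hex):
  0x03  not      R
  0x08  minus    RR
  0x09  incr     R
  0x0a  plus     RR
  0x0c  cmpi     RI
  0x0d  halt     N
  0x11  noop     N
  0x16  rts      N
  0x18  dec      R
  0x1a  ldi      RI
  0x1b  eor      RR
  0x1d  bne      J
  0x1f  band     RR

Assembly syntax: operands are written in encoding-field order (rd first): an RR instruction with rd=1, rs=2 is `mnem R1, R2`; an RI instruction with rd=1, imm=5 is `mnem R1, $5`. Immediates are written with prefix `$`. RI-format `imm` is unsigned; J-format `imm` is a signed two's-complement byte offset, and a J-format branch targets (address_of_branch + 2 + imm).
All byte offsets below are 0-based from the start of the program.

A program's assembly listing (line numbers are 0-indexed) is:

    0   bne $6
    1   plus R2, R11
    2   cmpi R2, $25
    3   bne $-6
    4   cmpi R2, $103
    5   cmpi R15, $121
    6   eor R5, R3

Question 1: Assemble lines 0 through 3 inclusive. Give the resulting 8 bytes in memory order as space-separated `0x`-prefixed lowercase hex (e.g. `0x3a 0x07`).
0xe8 0x06 0x51 0x58 0x61 0x19 0xef 0xfa

line 0 (bne): pack op=0x1d:5|imm=6:11 = 0xe806; big→ e8 06
line 1 (plus): pack op=0xa:5|rd=2:4|rs=11:4|pad=0:3 = 0x5158; big→ 51 58
line 2 (cmpi): pack op=0xc:5|rd=2:4|imm=25:7 = 0x6119; big→ 61 19
line 3 (bne): pack op=0x1d:5|imm=-6:11 = 0xeffa; big→ ef fa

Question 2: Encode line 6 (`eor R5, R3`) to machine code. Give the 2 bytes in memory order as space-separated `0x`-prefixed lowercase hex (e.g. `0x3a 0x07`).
line 6 (eor): pack op=0x1b:5|rd=5:4|rs=3:4|pad=0:3 = 0xda98; big→ da 98

0xda 0x98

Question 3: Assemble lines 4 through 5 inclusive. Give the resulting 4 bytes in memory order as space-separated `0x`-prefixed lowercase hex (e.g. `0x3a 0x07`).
L4: cmpi op=0xc:5|rd=2:4|imm=103:7 ⇒ 0x6167 ⇒ big 61 67
L5: cmpi op=0xc:5|rd=15:4|imm=121:7 ⇒ 0x67f9 ⇒ big 67 f9

0x61 0x67 0x67 0xf9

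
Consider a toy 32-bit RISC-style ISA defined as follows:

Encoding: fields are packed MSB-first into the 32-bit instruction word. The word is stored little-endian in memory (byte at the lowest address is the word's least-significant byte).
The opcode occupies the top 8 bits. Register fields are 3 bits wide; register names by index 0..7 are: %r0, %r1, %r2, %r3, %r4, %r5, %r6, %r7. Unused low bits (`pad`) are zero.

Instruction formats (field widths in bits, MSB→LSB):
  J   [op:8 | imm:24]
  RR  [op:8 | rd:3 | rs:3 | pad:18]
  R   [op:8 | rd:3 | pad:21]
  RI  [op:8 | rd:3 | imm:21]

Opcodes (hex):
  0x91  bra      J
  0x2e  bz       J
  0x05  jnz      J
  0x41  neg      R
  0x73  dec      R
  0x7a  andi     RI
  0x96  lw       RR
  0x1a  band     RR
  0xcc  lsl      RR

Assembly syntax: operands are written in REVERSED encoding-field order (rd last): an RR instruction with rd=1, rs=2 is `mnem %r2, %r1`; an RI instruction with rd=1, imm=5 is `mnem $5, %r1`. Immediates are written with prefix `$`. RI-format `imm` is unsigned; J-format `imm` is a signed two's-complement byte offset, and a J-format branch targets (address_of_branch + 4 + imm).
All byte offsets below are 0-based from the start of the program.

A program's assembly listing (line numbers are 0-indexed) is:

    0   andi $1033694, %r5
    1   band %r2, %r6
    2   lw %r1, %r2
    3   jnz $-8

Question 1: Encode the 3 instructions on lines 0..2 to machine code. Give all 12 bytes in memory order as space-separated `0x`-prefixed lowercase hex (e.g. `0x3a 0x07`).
0xde 0xc5 0xaf 0x7a 0x00 0x00 0xc8 0x1a 0x00 0x00 0x44 0x96

line 0 (andi): pack op=0x7a:8|rd=5:3|imm=1033694:21 = 0x7aafc5de; little→ de c5 af 7a
line 1 (band): pack op=0x1a:8|rd=6:3|rs=2:3|pad=0:18 = 0x1ac80000; little→ 00 00 c8 1a
line 2 (lw): pack op=0x96:8|rd=2:3|rs=1:3|pad=0:18 = 0x96440000; little→ 00 00 44 96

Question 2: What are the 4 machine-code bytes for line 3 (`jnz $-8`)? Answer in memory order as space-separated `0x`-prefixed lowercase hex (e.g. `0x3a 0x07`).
0xf8 0xff 0xff 0x05

L3: jnz op=0x5:8|imm=-8:24 ⇒ 0x05fffff8 ⇒ little f8 ff ff 05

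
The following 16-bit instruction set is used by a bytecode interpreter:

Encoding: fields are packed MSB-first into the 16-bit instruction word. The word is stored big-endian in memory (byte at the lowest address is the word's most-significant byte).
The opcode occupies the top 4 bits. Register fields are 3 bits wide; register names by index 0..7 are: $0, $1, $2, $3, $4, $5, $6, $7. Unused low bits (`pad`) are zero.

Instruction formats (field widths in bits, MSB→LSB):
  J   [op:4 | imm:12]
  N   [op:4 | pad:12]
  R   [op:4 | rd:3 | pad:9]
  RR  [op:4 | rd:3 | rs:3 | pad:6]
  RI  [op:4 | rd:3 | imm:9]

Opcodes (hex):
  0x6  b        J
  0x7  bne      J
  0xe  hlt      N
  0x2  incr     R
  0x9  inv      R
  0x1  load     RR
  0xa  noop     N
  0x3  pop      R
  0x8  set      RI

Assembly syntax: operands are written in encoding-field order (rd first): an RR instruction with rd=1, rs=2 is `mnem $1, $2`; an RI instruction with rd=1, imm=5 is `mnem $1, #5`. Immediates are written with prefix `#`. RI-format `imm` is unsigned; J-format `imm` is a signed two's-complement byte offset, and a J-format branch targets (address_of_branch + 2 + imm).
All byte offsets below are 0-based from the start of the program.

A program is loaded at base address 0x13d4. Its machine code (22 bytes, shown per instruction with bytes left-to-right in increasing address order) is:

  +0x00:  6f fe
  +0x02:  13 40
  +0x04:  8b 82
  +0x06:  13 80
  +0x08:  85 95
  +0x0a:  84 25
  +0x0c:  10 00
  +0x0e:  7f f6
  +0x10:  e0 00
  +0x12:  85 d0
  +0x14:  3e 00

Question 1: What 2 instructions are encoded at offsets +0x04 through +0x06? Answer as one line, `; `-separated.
set $5, #386; load $1, $6

+0x04: 8b 82 ⇒ word 0x8b82 (big)
  opcode bits[15:12]=0x8: set/RI
  [11:9] rd=5 = $5
  [8:0] imm=386 = #386
+0x06: 13 80 ⇒ word 0x1380 (big)
  opcode bits[15:12]=0x1: load/RR
  [11:9] rd=1 = $1
  [8:6] rs=6 = $6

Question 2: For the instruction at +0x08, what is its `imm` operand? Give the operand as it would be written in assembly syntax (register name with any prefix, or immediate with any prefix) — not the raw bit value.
#405

[08] 85 95 → 0x8595
  opcode bits[15:12]=0x8: set/RI
  [11:9] rd=2 = $2
  [8:0] imm=405 = #405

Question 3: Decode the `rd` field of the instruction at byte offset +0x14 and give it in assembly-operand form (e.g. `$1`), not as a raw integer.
@+14  big-endian(3e 00) = 0x3e00
  top 4b → 0x3 → pop [R]
  [11:9] rd=7 = $7

$7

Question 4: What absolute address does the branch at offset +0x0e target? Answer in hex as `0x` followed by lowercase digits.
0x13da

+0x0e: 7f f6 ⇒ word 0x7ff6 (big)
  opcode bits[15:12]=0x7: bne/J
  imm: (w>>0)&0xfff=0xff6 (s12→-10) → #-10
  target = base 0x13d4 + off 0x0e + 2 + imm -10 = 0x13da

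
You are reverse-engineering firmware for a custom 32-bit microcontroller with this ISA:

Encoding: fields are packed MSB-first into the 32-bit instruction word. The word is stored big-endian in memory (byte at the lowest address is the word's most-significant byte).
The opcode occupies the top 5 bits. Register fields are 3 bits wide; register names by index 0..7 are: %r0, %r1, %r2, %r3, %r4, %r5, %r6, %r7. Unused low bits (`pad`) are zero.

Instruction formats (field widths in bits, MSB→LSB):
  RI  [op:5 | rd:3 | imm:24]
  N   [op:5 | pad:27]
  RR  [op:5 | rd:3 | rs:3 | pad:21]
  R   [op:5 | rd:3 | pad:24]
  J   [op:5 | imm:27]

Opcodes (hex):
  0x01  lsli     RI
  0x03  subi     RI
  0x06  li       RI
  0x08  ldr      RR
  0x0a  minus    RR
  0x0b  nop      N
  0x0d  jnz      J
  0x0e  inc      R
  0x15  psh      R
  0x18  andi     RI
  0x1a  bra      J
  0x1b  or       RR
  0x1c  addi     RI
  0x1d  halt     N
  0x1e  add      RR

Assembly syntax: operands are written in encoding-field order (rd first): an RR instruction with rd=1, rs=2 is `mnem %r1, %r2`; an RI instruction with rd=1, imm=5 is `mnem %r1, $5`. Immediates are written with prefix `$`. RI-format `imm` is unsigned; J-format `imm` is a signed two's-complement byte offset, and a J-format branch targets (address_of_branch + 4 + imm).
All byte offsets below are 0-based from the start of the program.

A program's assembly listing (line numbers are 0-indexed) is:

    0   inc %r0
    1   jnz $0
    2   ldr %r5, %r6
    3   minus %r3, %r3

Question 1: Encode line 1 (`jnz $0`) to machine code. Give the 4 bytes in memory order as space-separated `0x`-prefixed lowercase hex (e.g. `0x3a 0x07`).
0x68 0x00 0x00 0x00

line 1 (jnz): pack op=0xd:5|imm=0:27 = 0x68000000; big→ 68 00 00 00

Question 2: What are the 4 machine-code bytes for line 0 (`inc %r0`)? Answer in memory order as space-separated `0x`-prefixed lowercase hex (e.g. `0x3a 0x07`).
0x70 0x00 0x00 0x00

L0: inc op=0xe:5|rd=0:3|pad=0:24 ⇒ 0x70000000 ⇒ big 70 00 00 00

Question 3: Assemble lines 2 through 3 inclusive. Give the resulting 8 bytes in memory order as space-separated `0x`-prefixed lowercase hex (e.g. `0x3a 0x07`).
0x45 0xc0 0x00 0x00 0x53 0x60 0x00 0x00

line 2 (ldr): pack op=0x8:5|rd=5:3|rs=6:3|pad=0:21 = 0x45c00000; big→ 45 c0 00 00
line 3 (minus): pack op=0xa:5|rd=3:3|rs=3:3|pad=0:21 = 0x53600000; big→ 53 60 00 00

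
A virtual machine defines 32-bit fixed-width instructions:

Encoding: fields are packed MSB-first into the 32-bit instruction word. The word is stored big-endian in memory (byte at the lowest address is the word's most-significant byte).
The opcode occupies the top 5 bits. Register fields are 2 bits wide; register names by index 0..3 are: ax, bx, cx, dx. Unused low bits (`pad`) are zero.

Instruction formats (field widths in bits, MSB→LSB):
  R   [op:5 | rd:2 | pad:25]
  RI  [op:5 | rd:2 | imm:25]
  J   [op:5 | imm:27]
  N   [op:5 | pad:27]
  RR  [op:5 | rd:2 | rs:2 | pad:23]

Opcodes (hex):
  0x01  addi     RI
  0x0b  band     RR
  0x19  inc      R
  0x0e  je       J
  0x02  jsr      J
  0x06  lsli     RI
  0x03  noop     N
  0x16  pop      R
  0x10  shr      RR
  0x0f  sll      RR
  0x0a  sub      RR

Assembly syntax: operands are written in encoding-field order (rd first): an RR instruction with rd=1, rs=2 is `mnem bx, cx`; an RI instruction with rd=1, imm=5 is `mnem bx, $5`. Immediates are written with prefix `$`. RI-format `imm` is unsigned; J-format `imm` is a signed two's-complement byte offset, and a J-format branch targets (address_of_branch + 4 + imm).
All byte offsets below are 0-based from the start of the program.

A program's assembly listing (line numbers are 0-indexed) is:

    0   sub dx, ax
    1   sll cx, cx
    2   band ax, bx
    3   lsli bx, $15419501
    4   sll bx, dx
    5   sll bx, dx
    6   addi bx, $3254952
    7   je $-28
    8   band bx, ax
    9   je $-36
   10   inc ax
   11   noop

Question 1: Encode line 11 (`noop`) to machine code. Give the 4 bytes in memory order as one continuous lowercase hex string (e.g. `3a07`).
line 11 (noop): pack op=0x3:5|pad=0:27 = 0x18000000; big→ 18 00 00 00

18000000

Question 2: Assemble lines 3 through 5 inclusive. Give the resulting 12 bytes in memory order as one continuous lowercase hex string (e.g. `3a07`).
32eb486d7b8000007b800000

3. lsli fields op=0x6:5|rd=1:2|imm=15419501:25 → word 32eb486dh → 32 eb 48 6d
4. sll fields op=0xf:5|rd=1:2|rs=3:2|pad=0:23 → word 7b800000h → 7b 80 00 00
5. sll fields op=0xf:5|rd=1:2|rs=3:2|pad=0:23 → word 7b800000h → 7b 80 00 00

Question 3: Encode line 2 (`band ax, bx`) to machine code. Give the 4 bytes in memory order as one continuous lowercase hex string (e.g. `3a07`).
58800000

line 2 (band): pack op=0xb:5|rd=0:2|rs=1:2|pad=0:23 = 0x58800000; big→ 58 80 00 00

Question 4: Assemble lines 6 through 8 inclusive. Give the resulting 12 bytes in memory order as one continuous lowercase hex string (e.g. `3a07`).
0a31aaa877ffffe45a000000

line 6 (addi): pack op=0x1:5|rd=1:2|imm=3254952:25 = 0x0a31aaa8; big→ 0a 31 aa a8
line 7 (je): pack op=0xe:5|imm=-28:27 = 0x77ffffe4; big→ 77 ff ff e4
line 8 (band): pack op=0xb:5|rd=1:2|rs=0:2|pad=0:23 = 0x5a000000; big→ 5a 00 00 00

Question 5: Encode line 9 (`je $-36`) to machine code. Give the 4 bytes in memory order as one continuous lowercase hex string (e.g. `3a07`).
9. je fields op=0xe:5|imm=-36:27 → word 77ffffdch → 77 ff ff dc

77ffffdc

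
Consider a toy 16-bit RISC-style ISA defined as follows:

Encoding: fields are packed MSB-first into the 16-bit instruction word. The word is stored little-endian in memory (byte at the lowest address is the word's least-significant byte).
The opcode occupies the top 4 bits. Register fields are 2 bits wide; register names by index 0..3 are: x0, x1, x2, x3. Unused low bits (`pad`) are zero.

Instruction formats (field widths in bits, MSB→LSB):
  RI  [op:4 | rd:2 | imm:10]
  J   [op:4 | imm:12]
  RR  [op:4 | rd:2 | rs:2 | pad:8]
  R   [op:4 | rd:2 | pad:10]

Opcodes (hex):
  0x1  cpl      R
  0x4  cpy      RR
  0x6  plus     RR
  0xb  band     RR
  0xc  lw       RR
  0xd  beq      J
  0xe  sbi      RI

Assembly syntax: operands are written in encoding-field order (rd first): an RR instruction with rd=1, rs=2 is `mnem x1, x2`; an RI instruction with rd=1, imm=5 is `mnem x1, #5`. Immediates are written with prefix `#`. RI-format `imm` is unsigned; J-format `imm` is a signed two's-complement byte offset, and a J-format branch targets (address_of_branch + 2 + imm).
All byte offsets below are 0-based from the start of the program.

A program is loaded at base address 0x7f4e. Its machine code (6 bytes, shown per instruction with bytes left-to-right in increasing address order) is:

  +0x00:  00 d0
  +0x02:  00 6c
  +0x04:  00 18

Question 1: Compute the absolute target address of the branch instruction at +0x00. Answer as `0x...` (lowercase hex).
0x7f50

off 0x00: read 00 d0 as little → 0xd000
  top 4b → 0xd → beq [J]
  [11:0] imm=0 = #0
  target = base 0x7f4e + off 0x00 + 2 + imm 0 = 0x7f50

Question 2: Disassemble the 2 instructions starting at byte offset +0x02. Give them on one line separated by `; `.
@+02  little-endian(00 6c) = 0x6c00
  top 4b → 0x6 → plus [RR]
  rd: (w>>10)&0x3=0x3 → x3
  rs: (w>>8)&0x3=0x0 → x0
@+04  little-endian(00 18) = 0x1800
  top 4b → 0x1 → cpl [R]
  rd: (w>>10)&0x3=0x2 → x2

plus x3, x0; cpl x2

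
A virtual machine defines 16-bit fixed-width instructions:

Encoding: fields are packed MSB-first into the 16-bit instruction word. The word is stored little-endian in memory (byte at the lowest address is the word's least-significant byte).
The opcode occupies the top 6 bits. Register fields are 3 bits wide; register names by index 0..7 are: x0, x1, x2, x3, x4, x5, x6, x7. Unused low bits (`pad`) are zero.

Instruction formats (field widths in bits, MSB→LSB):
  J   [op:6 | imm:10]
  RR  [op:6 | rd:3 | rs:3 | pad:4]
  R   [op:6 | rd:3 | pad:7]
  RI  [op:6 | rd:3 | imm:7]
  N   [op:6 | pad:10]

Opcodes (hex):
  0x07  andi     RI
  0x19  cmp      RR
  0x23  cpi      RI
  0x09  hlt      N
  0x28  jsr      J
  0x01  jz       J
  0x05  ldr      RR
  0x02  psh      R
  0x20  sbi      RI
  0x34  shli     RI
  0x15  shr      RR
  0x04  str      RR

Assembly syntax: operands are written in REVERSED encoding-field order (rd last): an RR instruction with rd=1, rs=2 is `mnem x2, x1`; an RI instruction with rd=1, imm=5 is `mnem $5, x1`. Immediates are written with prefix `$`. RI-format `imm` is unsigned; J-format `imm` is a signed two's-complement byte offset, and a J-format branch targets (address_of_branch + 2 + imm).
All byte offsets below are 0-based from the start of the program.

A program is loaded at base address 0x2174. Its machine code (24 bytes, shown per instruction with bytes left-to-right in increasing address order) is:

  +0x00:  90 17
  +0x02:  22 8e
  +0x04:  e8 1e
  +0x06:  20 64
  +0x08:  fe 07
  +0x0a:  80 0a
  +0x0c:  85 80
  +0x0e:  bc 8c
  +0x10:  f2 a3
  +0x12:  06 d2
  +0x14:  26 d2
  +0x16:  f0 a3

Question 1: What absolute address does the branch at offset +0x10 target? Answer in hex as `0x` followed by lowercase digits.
0x2178

off 0x10: read f2 a3 as little → 0xa3f2
  op=0xa3f2>>10=0x28 ⇒ jsr (J)
  imm: (w>>0)&0x3ff=0x3f2 (s10→-14) → $-14
  target = base 0x2174 + off 0x10 + 2 + imm -14 = 0x2178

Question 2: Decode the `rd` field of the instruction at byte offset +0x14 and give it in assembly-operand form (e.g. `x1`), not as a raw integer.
x4

+0x14: 26 d2 ⇒ word 0xd226 (little)
  op=0xd226>>10=0x34 ⇒ shli (RI)
  rd@[9:7]=0x4 ⇒ x4
  imm@[6:0]=0x26 ⇒ $38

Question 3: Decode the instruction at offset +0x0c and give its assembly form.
sbi $5, x1

off 0x0c: read 85 80 as little → 0x8085
  top 6b → 0x20 → sbi [RI]
  rd@[9:7]=0x1 ⇒ x1
  imm@[6:0]=0x5 ⇒ $5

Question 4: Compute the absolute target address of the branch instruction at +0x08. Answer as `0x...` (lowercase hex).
0x217c

off 0x08: read fe 07 as little → 0x07fe
  op=0x07fe>>10=0x1 ⇒ jz (J)
  [9:0] imm=1022 (s10→-2) = $-2
  target = base 0x2174 + off 0x08 + 2 + imm -2 = 0x217c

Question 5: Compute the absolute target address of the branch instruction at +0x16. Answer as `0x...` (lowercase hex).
0x217c

@+16  little-endian(f0 a3) = 0xa3f0
  opcode bits[15:10]=0x28: jsr/J
  imm@[9:0]=0x3f0 (s10→-16) ⇒ $-16
  target = base 0x2174 + off 0x16 + 2 + imm -16 = 0x217c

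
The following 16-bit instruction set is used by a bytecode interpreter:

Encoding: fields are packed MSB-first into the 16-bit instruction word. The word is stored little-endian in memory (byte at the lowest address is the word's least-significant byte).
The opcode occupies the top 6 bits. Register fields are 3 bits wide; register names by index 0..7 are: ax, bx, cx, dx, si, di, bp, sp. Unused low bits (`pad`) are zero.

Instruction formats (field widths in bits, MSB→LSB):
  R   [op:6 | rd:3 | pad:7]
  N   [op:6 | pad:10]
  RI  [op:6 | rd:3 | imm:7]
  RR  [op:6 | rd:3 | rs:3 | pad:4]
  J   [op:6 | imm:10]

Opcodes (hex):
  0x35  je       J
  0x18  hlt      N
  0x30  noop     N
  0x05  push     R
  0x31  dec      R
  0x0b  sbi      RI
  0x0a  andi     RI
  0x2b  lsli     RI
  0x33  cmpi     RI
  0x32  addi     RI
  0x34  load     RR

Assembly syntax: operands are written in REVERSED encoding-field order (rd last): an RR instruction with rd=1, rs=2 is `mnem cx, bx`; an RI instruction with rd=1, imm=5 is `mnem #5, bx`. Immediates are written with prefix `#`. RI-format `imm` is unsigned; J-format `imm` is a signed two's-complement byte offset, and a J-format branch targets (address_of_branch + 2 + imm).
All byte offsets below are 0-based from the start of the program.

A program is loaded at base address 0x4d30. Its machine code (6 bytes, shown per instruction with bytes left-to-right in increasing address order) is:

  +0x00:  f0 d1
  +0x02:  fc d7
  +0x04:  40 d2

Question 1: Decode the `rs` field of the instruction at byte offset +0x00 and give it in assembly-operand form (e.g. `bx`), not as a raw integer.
sp

off 0x00: read f0 d1 as little → 0xd1f0
  op=0xd1f0>>10=0x34 ⇒ load (RR)
  rd: (w>>7)&0x7=0x3 → dx
  rs: (w>>4)&0x7=0x7 → sp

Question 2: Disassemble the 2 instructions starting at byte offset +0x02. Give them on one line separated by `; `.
je #-4; load si, si

[02] fc d7 → 0xd7fc
  op=0xd7fc>>10=0x35 ⇒ je (J)
  imm: (w>>0)&0x3ff=0x3fc (s10→-4) → #-4
[04] 40 d2 → 0xd240
  op=0xd240>>10=0x34 ⇒ load (RR)
  rd: (w>>7)&0x7=0x4 → si
  rs: (w>>4)&0x7=0x4 → si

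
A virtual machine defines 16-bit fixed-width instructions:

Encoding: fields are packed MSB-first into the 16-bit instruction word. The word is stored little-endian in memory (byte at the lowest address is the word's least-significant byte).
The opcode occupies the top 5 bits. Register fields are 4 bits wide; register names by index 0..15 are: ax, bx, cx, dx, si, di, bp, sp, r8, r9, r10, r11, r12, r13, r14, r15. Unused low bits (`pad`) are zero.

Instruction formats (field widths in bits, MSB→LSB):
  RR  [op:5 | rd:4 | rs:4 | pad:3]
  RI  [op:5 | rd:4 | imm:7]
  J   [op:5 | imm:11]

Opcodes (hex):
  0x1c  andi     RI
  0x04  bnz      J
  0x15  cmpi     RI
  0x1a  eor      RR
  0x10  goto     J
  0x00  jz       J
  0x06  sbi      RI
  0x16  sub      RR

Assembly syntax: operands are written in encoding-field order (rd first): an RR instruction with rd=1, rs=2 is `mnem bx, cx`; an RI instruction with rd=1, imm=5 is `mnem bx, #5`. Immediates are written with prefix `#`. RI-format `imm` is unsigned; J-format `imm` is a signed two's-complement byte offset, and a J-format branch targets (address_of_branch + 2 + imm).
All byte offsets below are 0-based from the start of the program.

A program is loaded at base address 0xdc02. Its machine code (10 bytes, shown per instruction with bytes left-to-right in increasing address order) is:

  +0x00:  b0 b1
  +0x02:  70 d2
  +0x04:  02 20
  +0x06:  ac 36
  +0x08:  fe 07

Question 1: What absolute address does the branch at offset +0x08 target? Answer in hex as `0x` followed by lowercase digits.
off 0x08: read fe 07 as little → 0x07fe
  top 5b → 0x0 → jz [J]
  imm: (w>>0)&0x7ff=0x7fe (s11→-2) → #-2
  target = base 0xdc02 + off 0x08 + 2 + imm -2 = 0xdc0a

0xdc0a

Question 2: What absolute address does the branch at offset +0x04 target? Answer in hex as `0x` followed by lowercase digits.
0xdc0a

off 0x04: read 02 20 as little → 0x2002
  top 5b → 0x4 → bnz [J]
  imm: (w>>0)&0x7ff=0x2 → #2
  target = base 0xdc02 + off 0x04 + 2 + imm 2 = 0xdc0a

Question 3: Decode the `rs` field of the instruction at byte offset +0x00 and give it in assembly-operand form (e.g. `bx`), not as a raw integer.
@+00  little-endian(b0 b1) = 0xb1b0
  top 5b → 0x16 → sub [RR]
  rd@[10:7]=0x3 ⇒ dx
  rs@[6:3]=0x6 ⇒ bp

bp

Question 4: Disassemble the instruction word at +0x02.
eor si, r14

+0x02: 70 d2 ⇒ word 0xd270 (little)
  op=0xd270>>11=0x1a ⇒ eor (RR)
  rd: (w>>7)&0xf=0x4 → si
  rs: (w>>3)&0xf=0xe → r14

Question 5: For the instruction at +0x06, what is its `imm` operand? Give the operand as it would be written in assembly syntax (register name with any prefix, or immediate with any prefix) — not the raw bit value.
[06] ac 36 → 0x36ac
  top 5b → 0x6 → sbi [RI]
  rd: (w>>7)&0xf=0xd → r13
  imm: (w>>0)&0x7f=0x2c → #44

#44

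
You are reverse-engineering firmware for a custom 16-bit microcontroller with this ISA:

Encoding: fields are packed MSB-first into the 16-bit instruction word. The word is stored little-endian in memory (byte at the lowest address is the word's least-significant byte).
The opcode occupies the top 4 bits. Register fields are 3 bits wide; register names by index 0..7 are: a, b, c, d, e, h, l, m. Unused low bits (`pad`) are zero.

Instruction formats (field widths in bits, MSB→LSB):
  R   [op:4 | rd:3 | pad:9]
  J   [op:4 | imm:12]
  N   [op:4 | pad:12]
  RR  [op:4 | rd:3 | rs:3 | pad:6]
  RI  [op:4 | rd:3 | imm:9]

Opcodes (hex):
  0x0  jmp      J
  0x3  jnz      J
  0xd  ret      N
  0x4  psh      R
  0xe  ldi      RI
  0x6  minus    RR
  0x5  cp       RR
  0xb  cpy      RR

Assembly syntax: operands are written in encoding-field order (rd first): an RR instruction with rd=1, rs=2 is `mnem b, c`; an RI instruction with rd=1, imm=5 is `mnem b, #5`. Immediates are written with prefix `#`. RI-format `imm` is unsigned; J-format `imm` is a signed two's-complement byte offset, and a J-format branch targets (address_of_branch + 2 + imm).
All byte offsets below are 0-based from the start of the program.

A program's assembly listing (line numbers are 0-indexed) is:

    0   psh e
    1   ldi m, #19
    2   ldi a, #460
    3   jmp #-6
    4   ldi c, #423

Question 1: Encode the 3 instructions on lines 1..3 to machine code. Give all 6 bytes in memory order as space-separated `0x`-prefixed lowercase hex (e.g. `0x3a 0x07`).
0x13 0xee 0xcc 0xe1 0xfa 0x0f

L1: ldi op=0xe:4|rd=7:3|imm=19:9 ⇒ 0xee13 ⇒ little 13 ee
L2: ldi op=0xe:4|rd=0:3|imm=460:9 ⇒ 0xe1cc ⇒ little cc e1
L3: jmp op=0x0:4|imm=-6:12 ⇒ 0x0ffa ⇒ little fa 0f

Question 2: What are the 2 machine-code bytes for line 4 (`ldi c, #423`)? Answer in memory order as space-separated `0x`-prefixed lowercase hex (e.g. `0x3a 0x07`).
line 4 (ldi): pack op=0xe:4|rd=2:3|imm=423:9 = 0xe5a7; little→ a7 e5

0xa7 0xe5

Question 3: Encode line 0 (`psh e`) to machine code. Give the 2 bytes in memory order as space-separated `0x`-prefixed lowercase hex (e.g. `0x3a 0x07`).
0. psh fields op=0x4:4|rd=4:3|pad=0:9 → word 4800h → 00 48

0x00 0x48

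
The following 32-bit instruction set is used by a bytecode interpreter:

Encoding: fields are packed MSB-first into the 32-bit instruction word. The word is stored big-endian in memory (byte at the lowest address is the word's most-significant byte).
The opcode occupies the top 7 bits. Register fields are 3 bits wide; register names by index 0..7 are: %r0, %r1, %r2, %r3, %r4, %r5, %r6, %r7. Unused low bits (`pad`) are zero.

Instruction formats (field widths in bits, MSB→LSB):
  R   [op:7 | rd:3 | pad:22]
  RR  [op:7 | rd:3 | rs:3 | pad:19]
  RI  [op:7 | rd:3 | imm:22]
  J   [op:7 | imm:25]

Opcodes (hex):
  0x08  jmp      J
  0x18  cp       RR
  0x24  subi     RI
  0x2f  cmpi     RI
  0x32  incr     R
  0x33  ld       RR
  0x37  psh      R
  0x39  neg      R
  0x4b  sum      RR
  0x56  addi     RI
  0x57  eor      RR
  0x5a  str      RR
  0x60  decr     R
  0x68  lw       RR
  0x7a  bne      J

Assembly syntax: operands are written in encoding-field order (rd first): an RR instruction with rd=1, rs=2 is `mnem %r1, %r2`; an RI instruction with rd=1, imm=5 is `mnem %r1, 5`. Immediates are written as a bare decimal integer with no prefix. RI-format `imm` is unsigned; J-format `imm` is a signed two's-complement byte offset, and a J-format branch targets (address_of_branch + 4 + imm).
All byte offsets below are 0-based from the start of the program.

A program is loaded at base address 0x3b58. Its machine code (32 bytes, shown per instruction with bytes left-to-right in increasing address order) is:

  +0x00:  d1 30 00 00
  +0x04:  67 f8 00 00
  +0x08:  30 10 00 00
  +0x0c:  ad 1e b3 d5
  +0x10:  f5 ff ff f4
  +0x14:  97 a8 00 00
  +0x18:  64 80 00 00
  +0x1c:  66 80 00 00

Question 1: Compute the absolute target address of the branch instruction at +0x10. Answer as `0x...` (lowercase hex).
@+10  big-endian(f5 ff ff f4) = 0xf5fffff4
  op=0xf5fffff4>>25=0x7a ⇒ bne (J)
  [24:0] imm=33554420 (s25→-12) = -12
  target = base 0x3b58 + off 0x10 + 4 + imm -12 = 0x3b60

0x3b60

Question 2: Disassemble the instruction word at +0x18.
incr %r2

off 0x18: read 64 80 00 00 as big → 0x64800000
  top 7b → 0x32 → incr [R]
  rd@[24:22]=0x2 ⇒ %r2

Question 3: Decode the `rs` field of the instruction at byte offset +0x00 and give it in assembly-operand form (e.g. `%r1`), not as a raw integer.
%r6

@+00  big-endian(d1 30 00 00) = 0xd1300000
  top 7b → 0x68 → lw [RR]
  rd: (w>>22)&0x7=0x4 → %r4
  rs: (w>>19)&0x7=0x6 → %r6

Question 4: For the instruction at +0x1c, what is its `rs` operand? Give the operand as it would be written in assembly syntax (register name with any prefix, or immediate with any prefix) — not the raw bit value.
off 0x1c: read 66 80 00 00 as big → 0x66800000
  top 7b → 0x33 → ld [RR]
  [24:22] rd=2 = %r2
  [21:19] rs=0 = %r0

%r0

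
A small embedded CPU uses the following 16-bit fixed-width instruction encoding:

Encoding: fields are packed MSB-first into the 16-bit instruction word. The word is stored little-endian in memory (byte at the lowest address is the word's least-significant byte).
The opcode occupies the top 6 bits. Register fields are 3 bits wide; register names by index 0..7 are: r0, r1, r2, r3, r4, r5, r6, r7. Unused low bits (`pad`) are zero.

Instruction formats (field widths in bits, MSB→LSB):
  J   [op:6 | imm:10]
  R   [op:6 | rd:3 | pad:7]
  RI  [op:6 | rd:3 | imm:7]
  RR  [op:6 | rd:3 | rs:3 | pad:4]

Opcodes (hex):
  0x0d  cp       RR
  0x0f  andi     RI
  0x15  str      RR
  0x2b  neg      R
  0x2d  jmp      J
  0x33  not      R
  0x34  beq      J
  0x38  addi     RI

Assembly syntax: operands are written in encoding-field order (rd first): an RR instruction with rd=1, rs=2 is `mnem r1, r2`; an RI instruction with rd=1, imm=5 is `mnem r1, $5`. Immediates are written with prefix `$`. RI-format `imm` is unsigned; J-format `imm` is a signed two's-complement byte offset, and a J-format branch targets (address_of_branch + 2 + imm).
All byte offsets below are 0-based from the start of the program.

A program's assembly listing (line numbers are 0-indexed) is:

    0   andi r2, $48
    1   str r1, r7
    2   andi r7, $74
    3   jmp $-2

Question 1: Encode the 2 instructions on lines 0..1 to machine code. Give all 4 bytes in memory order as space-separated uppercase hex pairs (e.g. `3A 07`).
30 3D F0 54

line 0 (andi): pack op=0xf:6|rd=2:3|imm=48:7 = 0x3d30; little→ 30 3d
line 1 (str): pack op=0x15:6|rd=1:3|rs=7:3|pad=0:4 = 0x54f0; little→ f0 54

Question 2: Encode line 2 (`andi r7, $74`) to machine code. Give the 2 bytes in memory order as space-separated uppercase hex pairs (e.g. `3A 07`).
CA 3F

L2: andi op=0xf:6|rd=7:3|imm=74:7 ⇒ 0x3fca ⇒ little ca 3f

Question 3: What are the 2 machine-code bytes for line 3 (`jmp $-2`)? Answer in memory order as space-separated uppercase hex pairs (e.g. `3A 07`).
FE B7

L3: jmp op=0x2d:6|imm=-2:10 ⇒ 0xb7fe ⇒ little fe b7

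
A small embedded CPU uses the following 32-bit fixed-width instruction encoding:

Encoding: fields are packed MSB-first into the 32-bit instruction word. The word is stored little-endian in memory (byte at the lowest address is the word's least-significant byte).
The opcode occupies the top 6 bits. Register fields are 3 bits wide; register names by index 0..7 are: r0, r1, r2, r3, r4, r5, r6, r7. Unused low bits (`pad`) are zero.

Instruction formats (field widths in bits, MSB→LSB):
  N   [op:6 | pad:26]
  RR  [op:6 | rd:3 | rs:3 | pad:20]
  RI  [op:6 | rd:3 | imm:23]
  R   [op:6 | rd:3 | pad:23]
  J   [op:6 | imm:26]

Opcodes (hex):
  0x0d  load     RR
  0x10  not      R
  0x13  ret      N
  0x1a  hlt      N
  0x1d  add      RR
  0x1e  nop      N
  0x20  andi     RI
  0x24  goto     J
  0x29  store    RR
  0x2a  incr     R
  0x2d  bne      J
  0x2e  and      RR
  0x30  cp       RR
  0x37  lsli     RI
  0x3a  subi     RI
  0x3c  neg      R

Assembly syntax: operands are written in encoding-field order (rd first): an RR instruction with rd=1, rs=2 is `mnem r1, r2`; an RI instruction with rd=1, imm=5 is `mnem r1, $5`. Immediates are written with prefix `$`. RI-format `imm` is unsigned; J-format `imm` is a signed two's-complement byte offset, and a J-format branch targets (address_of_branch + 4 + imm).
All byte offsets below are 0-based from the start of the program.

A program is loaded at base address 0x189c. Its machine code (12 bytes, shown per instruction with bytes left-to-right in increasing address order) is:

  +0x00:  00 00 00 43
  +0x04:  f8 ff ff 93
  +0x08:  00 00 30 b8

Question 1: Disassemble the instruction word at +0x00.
not r6

@+00  little-endian(00 00 00 43) = 0x43000000
  opcode bits[31:26]=0x10: not/R
  rd: (w>>23)&0x7=0x6 → r6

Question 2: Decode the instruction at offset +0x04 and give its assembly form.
goto $-8

@+04  little-endian(f8 ff ff 93) = 0x93fffff8
  opcode bits[31:26]=0x24: goto/J
  [25:0] imm=67108856 (s26→-8) = $-8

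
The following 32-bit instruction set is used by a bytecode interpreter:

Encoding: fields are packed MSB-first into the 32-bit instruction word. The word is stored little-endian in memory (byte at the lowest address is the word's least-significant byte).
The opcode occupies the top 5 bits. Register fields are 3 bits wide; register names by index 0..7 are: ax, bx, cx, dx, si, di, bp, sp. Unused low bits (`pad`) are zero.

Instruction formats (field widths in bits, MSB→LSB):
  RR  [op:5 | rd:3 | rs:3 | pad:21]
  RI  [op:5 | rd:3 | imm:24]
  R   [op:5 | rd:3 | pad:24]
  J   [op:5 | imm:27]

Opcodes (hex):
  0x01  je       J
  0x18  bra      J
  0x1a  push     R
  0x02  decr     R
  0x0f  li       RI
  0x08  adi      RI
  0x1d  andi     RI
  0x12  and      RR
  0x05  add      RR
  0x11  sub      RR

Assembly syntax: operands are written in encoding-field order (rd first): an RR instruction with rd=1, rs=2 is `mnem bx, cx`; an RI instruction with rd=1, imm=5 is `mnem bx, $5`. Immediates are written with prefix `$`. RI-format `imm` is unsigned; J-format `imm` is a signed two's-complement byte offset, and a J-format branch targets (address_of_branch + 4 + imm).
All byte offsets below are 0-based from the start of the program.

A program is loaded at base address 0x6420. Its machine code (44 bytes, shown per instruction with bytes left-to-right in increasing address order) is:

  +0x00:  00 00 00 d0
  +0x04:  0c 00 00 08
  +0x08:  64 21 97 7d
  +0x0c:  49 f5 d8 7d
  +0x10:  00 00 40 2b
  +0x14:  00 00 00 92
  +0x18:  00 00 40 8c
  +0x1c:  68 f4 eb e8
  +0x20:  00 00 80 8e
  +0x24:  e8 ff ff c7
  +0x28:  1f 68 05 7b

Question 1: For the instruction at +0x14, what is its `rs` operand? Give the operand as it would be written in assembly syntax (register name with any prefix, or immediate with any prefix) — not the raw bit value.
ax

@+14  little-endian(00 00 00 92) = 0x92000000
  top 5b → 0x12 → and [RR]
  [26:24] rd=2 = cx
  [23:21] rs=0 = ax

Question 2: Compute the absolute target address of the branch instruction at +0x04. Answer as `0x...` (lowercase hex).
+0x04: 0c 00 00 08 ⇒ word 0x0800000c (little)
  opcode bits[31:27]=0x1: je/J
  [26:0] imm=12 = $12
  target = base 0x6420 + off 0x04 + 4 + imm 12 = 0x6434

0x6434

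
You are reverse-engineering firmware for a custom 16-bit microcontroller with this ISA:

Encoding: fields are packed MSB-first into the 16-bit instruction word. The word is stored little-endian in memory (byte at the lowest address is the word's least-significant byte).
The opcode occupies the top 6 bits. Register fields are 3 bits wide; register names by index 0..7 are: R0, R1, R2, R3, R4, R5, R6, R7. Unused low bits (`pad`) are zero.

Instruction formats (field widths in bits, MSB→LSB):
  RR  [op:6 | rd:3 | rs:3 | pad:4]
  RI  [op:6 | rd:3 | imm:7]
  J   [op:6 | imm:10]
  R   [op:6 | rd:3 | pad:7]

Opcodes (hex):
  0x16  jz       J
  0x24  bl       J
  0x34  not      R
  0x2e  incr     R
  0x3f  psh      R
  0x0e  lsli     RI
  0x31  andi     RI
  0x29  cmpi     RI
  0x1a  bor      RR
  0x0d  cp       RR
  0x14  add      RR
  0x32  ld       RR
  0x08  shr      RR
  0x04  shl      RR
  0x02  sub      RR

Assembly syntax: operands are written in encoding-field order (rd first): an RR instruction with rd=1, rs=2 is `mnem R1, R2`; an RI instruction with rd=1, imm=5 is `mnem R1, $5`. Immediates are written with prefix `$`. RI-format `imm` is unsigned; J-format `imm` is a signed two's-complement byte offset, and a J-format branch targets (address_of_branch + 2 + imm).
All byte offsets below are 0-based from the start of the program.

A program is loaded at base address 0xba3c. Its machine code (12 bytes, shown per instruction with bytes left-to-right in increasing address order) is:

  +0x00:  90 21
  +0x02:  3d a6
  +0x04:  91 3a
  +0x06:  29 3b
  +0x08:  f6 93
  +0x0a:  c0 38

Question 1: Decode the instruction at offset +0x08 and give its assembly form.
bl $-10

off 0x08: read f6 93 as little → 0x93f6
  opcode bits[15:10]=0x24: bl/J
  imm@[9:0]=0x3f6 (s10→-10) ⇒ $-10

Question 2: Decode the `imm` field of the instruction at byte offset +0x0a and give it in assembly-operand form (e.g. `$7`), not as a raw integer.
off 0x0a: read c0 38 as little → 0x38c0
  op=0x38c0>>10=0xe ⇒ lsli (RI)
  [9:7] rd=1 = R1
  [6:0] imm=64 = $64

$64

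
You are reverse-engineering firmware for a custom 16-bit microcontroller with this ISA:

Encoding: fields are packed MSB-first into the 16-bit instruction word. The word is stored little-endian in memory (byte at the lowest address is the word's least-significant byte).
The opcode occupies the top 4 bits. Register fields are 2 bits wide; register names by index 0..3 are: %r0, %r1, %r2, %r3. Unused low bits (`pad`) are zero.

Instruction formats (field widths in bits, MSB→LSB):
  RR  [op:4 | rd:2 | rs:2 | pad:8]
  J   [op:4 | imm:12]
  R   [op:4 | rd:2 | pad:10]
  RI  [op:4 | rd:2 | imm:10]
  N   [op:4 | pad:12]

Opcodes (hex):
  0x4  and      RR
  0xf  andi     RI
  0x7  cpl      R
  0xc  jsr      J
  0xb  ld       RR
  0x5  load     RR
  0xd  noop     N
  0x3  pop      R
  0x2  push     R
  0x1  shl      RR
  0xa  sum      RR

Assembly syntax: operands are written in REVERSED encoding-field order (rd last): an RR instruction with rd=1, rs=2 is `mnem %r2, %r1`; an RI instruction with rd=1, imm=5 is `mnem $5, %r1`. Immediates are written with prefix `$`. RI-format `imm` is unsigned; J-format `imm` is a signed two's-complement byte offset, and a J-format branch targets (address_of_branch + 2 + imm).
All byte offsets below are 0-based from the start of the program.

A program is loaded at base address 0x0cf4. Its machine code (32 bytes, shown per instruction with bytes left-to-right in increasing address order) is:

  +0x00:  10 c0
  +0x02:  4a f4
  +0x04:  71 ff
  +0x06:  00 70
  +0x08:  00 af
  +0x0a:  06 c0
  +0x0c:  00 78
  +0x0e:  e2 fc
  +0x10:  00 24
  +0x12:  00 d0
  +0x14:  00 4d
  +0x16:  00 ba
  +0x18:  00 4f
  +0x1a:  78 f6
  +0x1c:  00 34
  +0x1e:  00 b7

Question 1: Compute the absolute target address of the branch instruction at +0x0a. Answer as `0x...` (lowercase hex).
[0a] 06 c0 → 0xc006
  opcode bits[15:12]=0xc: jsr/J
  imm: (w>>0)&0xfff=0x6 → $6
  target = base 0x0cf4 + off 0x0a + 2 + imm 6 = 0x0d06

0x0d06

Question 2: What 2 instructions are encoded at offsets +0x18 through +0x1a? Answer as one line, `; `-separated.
[18] 00 4f → 0x4f00
  op=0x4f00>>12=0x4 ⇒ and (RR)
  rd: (w>>10)&0x3=0x3 → %r3
  rs: (w>>8)&0x3=0x3 → %r3
[1a] 78 f6 → 0xf678
  op=0xf678>>12=0xf ⇒ andi (RI)
  rd: (w>>10)&0x3=0x1 → %r1
  imm: (w>>0)&0x3ff=0x278 → $632

and %r3, %r3; andi $632, %r1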